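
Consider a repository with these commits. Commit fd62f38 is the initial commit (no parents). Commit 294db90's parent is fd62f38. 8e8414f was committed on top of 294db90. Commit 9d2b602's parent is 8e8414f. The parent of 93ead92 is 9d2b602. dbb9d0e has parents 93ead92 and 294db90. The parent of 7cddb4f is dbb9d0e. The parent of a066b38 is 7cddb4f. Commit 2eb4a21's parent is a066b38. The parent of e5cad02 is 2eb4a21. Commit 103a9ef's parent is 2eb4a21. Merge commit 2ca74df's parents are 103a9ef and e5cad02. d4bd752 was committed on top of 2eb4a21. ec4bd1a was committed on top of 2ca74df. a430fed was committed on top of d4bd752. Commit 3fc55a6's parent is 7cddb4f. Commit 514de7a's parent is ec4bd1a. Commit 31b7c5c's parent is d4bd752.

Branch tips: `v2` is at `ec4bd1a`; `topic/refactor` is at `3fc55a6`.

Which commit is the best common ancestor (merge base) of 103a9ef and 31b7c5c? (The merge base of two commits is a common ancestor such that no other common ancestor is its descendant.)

2eb4a21

Ancestors of 103a9ef: {103a9ef, 294db90, 2eb4a21, 7cddb4f, 8e8414f, 93ead92, 9d2b602, a066b38, dbb9d0e, fd62f38}.
Ancestors of 31b7c5c: {294db90, 2eb4a21, 31b7c5c, 7cddb4f, 8e8414f, 93ead92, 9d2b602, a066b38, d4bd752, dbb9d0e, fd62f38}.
Common ancestors: {294db90, 2eb4a21, 7cddb4f, 8e8414f, 93ead92, 9d2b602, a066b38, dbb9d0e, fd62f38}.
Among these, 2eb4a21 is not an ancestor of any other common ancestor — it is the merge base.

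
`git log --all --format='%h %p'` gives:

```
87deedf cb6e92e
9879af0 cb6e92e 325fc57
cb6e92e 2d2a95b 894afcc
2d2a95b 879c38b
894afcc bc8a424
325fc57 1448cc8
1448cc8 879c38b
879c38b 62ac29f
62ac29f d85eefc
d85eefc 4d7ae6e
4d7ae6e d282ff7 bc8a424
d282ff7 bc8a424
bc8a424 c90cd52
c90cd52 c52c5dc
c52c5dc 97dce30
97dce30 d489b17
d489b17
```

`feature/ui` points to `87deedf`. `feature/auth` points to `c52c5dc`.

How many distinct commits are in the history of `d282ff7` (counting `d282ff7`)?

Walking parent pointers from d282ff7: reachable set = {97dce30, bc8a424, c52c5dc, c90cd52, d282ff7, d489b17}.
That is 6 commits.

6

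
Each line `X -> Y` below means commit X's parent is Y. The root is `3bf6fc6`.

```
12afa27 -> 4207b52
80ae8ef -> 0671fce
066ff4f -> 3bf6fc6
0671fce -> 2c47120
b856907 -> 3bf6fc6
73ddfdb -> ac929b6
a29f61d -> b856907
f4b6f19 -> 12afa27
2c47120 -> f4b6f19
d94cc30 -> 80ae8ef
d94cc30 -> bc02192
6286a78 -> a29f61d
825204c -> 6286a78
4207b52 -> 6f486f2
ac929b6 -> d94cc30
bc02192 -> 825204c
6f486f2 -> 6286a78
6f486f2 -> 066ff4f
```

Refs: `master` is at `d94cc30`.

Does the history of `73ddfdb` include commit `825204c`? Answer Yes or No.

Yes

Ancestors of 73ddfdb (commits reachable by following parents): {066ff4f, 0671fce, 12afa27, 2c47120, 3bf6fc6, 4207b52, 6286a78, 6f486f2, 73ddfdb, 80ae8ef, 825204c, a29f61d, ac929b6, b856907, bc02192, d94cc30, f4b6f19}.
825204c is in that set, so it is an ancestor of 73ddfdb.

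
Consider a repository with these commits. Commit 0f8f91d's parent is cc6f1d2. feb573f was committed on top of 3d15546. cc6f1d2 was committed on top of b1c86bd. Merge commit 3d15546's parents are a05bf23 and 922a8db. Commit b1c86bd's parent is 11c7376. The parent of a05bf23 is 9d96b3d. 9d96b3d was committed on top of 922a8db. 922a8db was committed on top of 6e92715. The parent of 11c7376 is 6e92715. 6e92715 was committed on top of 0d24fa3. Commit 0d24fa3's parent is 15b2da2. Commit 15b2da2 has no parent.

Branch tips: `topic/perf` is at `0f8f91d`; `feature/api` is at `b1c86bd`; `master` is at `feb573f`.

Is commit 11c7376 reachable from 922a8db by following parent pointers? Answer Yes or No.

No

Ancestors of 922a8db: {0d24fa3, 15b2da2, 6e92715, 922a8db}.
11c7376 is not in that set, so it is not an ancestor of 922a8db.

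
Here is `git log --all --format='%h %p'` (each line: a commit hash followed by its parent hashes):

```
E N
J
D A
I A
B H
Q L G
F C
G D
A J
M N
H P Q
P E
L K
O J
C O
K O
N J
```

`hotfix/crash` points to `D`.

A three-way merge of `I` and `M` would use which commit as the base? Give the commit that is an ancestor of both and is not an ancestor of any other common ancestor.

J

Ancestors of I: {A, I, J}.
Ancestors of M: {J, M, N}.
Common ancestors: {J}.
The only common ancestor is J, so it is the merge base.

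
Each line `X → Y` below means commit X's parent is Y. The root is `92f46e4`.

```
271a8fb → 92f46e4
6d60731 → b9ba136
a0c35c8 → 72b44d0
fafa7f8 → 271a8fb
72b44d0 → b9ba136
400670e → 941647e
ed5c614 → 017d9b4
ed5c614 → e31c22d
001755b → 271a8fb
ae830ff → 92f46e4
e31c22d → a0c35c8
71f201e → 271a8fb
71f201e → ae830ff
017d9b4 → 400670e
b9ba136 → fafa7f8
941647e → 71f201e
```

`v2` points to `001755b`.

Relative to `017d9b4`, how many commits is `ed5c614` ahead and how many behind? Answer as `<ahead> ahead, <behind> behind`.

6 ahead, 0 behind

Reachable from ed5c614: {017d9b4, 271a8fb, 400670e, 71f201e, 72b44d0, 92f46e4, 941647e, a0c35c8, ae830ff, b9ba136, e31c22d, ed5c614, fafa7f8}.
Reachable from 017d9b4: {017d9b4, 271a8fb, 400670e, 71f201e, 92f46e4, 941647e, ae830ff}.
Only in ed5c614's history (ahead): {72b44d0, a0c35c8, b9ba136, e31c22d, ed5c614, fafa7f8} — 6.
Only in 017d9b4's history (behind): {} — 0.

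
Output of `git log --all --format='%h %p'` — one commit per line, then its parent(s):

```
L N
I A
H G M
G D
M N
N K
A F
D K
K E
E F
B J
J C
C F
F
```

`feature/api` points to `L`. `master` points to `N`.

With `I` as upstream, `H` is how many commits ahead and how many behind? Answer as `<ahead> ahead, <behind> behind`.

7 ahead, 2 behind

Reachable from H: {D, E, F, G, H, K, M, N}.
Reachable from I: {A, F, I}.
Only in H's history (ahead): {D, E, G, H, K, M, N} — 7.
Only in I's history (behind): {A, I} — 2.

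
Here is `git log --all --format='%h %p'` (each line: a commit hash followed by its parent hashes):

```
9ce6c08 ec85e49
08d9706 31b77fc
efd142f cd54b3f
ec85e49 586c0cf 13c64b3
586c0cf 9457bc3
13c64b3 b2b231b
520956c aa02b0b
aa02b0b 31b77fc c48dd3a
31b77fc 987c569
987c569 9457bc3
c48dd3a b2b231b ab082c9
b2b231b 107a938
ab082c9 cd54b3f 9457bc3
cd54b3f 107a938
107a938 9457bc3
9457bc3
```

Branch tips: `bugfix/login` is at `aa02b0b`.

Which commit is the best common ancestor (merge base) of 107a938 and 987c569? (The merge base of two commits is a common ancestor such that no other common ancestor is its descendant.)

9457bc3

Ancestors of 107a938: {107a938, 9457bc3}.
Ancestors of 987c569: {9457bc3, 987c569}.
Common ancestors: {9457bc3}.
The only common ancestor is 9457bc3, so it is the merge base.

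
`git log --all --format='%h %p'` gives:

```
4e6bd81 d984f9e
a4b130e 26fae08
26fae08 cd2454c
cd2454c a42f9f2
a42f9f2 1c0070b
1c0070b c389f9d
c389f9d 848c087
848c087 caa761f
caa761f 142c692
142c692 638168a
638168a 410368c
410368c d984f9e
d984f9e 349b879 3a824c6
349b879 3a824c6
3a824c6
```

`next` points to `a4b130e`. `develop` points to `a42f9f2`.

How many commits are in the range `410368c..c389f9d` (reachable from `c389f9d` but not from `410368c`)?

5

Reachable from c389f9d: {142c692, 349b879, 3a824c6, 410368c, 638168a, 848c087, c389f9d, caa761f, d984f9e}.
Reachable from 410368c: {349b879, 3a824c6, 410368c, d984f9e}.
In c389f9d's history but not 410368c's: {142c692, 638168a, 848c087, c389f9d, caa761f} — 5 commits.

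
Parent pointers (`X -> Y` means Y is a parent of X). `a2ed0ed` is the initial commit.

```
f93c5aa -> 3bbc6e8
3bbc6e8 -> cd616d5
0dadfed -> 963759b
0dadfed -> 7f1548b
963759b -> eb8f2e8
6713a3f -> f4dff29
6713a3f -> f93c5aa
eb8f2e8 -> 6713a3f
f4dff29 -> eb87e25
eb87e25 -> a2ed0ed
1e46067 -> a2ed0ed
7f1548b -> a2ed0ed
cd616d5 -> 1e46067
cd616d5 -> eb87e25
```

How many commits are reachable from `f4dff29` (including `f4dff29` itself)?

3

Walking parent pointers from f4dff29: reachable set = {a2ed0ed, eb87e25, f4dff29}.
That is 3 commits.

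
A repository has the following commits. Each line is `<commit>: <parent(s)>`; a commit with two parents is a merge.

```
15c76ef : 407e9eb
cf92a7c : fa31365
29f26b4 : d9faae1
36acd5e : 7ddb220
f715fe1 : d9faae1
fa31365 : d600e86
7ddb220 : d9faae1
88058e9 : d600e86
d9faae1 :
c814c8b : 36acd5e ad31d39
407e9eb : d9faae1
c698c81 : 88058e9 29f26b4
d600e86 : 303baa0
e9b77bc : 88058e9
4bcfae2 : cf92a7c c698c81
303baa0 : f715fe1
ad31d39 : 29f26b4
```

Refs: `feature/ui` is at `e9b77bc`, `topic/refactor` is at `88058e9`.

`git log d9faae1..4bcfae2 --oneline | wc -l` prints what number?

Reachable from 4bcfae2: {29f26b4, 303baa0, 4bcfae2, 88058e9, c698c81, cf92a7c, d600e86, d9faae1, f715fe1, fa31365}.
Reachable from d9faae1: {d9faae1}.
In 4bcfae2's history but not d9faae1's: {29f26b4, 303baa0, 4bcfae2, 88058e9, c698c81, cf92a7c, d600e86, f715fe1, fa31365} — 9 commits.

9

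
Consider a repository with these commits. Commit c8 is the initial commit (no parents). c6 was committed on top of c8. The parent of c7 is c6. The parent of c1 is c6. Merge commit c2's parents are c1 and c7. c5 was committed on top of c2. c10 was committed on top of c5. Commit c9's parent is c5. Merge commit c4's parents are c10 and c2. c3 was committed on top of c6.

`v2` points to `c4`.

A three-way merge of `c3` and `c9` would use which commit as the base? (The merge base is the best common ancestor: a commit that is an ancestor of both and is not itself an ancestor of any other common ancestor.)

c6

Ancestors of c3: {c3, c6, c8}.
Ancestors of c9: {c1, c2, c5, c6, c7, c8, c9}.
Common ancestors: {c6, c8}.
Among these, c6 is not an ancestor of any other common ancestor — it is the merge base.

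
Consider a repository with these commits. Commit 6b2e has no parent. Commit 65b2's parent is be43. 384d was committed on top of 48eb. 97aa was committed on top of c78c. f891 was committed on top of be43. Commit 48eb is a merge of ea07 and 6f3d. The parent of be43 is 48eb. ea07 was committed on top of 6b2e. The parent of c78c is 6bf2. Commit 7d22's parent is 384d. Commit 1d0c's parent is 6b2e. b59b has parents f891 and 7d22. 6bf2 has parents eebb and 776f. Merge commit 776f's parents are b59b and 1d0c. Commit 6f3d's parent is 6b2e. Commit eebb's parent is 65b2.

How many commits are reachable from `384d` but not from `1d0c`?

Reachable from 384d: {384d, 48eb, 6b2e, 6f3d, ea07}.
Reachable from 1d0c: {1d0c, 6b2e}.
In 384d's history but not 1d0c's: {384d, 48eb, 6f3d, ea07} — 4 commits.

4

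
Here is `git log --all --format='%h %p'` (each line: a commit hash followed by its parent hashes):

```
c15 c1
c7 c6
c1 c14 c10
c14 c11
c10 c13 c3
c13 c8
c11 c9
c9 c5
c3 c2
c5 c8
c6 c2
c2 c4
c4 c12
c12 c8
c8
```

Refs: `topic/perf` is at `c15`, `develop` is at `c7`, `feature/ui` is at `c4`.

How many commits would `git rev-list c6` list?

5

Walking parent pointers from c6: reachable set = {c12, c2, c4, c6, c8}.
That is 5 commits.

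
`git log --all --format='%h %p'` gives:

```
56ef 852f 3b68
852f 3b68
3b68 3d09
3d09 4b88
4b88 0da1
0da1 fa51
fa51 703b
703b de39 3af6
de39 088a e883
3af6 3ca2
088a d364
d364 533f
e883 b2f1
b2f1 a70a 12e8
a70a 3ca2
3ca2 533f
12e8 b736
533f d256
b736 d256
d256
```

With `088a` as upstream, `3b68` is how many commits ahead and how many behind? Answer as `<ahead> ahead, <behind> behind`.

14 ahead, 0 behind

Reachable from 3b68: {088a, 0da1, 12e8, 3af6, 3b68, 3ca2, 3d09, 4b88, 533f, 703b, a70a, b2f1, b736, d256, d364, de39, e883, fa51}.
Reachable from 088a: {088a, 533f, d256, d364}.
Only in 3b68's history (ahead): {0da1, 12e8, 3af6, 3b68, 3ca2, 3d09, 4b88, 703b, a70a, b2f1, b736, de39, e883, fa51} — 14.
Only in 088a's history (behind): {} — 0.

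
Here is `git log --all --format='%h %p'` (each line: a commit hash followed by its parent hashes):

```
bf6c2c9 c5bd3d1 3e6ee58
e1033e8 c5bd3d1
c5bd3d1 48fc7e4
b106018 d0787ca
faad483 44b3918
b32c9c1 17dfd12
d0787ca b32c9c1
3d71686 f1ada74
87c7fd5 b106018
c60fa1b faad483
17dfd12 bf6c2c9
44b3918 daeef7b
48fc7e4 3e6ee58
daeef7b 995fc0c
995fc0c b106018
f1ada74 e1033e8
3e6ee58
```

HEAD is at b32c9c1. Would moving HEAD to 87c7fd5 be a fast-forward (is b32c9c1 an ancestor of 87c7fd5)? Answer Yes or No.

A fast-forward from b32c9c1 to 87c7fd5 is possible iff b32c9c1 is an ancestor of 87c7fd5.
Ancestors of 87c7fd5: {17dfd12, 3e6ee58, 48fc7e4, 87c7fd5, b106018, b32c9c1, bf6c2c9, c5bd3d1, d0787ca}.
b32c9c1 is among them, so fast-forward is possible.

Yes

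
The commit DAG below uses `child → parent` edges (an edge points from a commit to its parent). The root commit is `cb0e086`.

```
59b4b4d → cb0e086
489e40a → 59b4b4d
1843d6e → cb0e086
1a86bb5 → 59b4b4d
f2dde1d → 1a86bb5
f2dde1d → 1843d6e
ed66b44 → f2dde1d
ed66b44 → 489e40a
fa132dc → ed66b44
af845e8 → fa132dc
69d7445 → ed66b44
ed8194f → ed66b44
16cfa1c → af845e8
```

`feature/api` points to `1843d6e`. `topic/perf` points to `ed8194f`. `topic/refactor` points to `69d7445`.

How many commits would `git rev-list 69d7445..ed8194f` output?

1

Reachable from ed8194f: {1843d6e, 1a86bb5, 489e40a, 59b4b4d, cb0e086, ed66b44, ed8194f, f2dde1d}.
Reachable from 69d7445: {1843d6e, 1a86bb5, 489e40a, 59b4b4d, 69d7445, cb0e086, ed66b44, f2dde1d}.
In ed8194f's history but not 69d7445's: {ed8194f} — 1 commit.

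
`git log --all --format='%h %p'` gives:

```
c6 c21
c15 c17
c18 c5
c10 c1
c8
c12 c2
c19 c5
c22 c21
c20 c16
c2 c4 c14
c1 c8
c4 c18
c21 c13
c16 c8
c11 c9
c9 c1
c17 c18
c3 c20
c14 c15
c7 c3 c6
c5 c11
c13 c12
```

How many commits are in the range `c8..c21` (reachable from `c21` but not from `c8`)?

Reachable from c21: {c1, c11, c12, c13, c14, c15, c17, c18, c2, c21, c4, c5, c8, c9}.
Reachable from c8: {c8}.
In c21's history but not c8's: {c1, c11, c12, c13, c14, c15, c17, c18, c2, c21, c4, c5, c9} — 13 commits.

13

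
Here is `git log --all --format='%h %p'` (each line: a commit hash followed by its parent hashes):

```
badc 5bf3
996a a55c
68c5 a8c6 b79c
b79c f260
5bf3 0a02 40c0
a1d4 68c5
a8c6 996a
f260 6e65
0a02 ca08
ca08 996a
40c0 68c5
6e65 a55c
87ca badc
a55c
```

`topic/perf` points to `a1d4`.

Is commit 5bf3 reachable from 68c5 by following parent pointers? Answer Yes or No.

No

Ancestors of 68c5: {68c5, 6e65, 996a, a55c, a8c6, b79c, f260}.
5bf3 is not in that set, so it is not an ancestor of 68c5.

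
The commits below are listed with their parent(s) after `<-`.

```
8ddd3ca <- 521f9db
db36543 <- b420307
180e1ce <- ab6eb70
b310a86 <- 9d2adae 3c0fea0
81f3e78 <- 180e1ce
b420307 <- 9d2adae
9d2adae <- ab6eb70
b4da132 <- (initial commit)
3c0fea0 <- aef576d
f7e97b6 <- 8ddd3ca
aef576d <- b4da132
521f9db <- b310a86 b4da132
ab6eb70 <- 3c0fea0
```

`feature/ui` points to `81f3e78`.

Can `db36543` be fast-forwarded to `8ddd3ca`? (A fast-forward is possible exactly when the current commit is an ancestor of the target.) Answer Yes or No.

No

A fast-forward from db36543 to 8ddd3ca is possible iff db36543 is an ancestor of 8ddd3ca.
Ancestors of 8ddd3ca: {3c0fea0, 521f9db, 8ddd3ca, 9d2adae, ab6eb70, aef576d, b310a86, b4da132}.
db36543 is not among them, so fast-forward is not possible.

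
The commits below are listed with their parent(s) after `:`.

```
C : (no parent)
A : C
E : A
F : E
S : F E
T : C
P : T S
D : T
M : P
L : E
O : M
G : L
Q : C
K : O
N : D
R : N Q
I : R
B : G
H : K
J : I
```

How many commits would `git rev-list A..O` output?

7

Reachable from O: {A, C, E, F, M, O, P, S, T}.
Reachable from A: {A, C}.
In O's history but not A's: {E, F, M, O, P, S, T} — 7 commits.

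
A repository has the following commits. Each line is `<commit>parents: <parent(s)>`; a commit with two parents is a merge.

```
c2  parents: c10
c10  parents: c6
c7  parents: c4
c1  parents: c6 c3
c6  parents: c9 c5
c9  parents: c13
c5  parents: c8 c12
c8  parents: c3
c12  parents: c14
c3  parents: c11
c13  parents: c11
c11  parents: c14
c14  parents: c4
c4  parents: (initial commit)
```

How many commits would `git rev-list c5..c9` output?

2

Reachable from c9: {c11, c13, c14, c4, c9}.
Reachable from c5: {c11, c12, c14, c3, c4, c5, c8}.
In c9's history but not c5's: {c13, c9} — 2 commits.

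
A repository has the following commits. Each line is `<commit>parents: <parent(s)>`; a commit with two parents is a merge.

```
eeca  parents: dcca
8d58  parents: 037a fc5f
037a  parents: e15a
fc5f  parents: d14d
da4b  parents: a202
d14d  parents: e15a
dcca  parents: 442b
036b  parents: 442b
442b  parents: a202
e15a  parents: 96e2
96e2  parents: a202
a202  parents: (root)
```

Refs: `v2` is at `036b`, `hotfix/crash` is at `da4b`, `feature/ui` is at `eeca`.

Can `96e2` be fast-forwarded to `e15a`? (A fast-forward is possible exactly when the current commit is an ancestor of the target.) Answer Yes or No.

Yes

A fast-forward from 96e2 to e15a is possible iff 96e2 is an ancestor of e15a.
Ancestors of e15a: {96e2, a202, e15a}.
96e2 is among them, so fast-forward is possible.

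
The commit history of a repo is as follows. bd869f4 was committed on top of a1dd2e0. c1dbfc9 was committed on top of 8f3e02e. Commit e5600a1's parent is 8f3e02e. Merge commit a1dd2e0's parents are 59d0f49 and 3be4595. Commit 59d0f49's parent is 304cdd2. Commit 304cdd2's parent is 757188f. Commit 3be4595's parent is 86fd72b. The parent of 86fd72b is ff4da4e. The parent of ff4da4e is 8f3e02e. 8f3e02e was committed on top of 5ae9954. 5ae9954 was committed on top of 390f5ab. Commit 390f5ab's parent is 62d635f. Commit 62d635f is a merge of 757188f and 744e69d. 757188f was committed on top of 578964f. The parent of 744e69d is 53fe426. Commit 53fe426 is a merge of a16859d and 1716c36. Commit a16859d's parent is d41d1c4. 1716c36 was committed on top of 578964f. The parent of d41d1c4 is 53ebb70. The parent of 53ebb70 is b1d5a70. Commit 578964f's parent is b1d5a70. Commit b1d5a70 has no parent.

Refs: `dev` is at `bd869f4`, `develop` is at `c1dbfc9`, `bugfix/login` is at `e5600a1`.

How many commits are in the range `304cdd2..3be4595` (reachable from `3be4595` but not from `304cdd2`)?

Reachable from 3be4595: {1716c36, 390f5ab, 3be4595, 53ebb70, 53fe426, 578964f, 5ae9954, 62d635f, 744e69d, 757188f, 86fd72b, 8f3e02e, a16859d, b1d5a70, d41d1c4, ff4da4e}.
Reachable from 304cdd2: {304cdd2, 578964f, 757188f, b1d5a70}.
In 3be4595's history but not 304cdd2's: {1716c36, 390f5ab, 3be4595, 53ebb70, 53fe426, 5ae9954, 62d635f, 744e69d, 86fd72b, 8f3e02e, a16859d, d41d1c4, ff4da4e} — 13 commits.

13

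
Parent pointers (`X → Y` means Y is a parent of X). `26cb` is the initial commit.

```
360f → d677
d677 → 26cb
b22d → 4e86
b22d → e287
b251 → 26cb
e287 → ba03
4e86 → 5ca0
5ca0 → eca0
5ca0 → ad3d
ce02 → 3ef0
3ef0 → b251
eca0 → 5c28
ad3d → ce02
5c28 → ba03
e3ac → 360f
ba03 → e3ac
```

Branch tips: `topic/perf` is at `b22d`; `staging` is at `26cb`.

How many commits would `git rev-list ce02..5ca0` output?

8

Reachable from 5ca0: {26cb, 360f, 3ef0, 5c28, 5ca0, ad3d, b251, ba03, ce02, d677, e3ac, eca0}.
Reachable from ce02: {26cb, 3ef0, b251, ce02}.
In 5ca0's history but not ce02's: {360f, 5c28, 5ca0, ad3d, ba03, d677, e3ac, eca0} — 8 commits.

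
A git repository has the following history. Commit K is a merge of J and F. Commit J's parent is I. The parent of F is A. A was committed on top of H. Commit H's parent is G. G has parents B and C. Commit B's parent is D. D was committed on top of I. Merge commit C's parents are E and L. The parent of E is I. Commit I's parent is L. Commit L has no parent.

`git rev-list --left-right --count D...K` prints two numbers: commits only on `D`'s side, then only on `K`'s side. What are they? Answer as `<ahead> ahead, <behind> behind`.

0 ahead, 9 behind

Reachable from D: {D, I, L}.
Reachable from K: {A, B, C, D, E, F, G, H, I, J, K, L}.
Only in D's history (ahead): {} — 0.
Only in K's history (behind): {A, B, C, E, F, G, H, J, K} — 9.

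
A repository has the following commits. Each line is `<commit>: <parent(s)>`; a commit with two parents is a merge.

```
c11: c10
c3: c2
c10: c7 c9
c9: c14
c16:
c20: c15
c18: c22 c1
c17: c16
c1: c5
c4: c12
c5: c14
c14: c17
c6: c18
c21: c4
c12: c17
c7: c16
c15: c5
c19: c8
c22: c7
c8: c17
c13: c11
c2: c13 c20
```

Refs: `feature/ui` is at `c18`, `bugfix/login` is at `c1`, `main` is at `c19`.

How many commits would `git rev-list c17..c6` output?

7

Reachable from c6: {c1, c14, c16, c17, c18, c22, c5, c6, c7}.
Reachable from c17: {c16, c17}.
In c6's history but not c17's: {c1, c14, c18, c22, c5, c6, c7} — 7 commits.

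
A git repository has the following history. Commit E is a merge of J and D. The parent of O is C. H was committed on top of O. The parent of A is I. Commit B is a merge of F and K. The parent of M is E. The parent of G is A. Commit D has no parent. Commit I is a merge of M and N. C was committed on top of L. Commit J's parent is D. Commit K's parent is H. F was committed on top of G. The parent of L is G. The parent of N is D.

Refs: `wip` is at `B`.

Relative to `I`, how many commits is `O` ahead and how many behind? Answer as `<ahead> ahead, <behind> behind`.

5 ahead, 0 behind

Reachable from O: {A, C, D, E, G, I, J, L, M, N, O}.
Reachable from I: {D, E, I, J, M, N}.
Only in O's history (ahead): {A, C, G, L, O} — 5.
Only in I's history (behind): {} — 0.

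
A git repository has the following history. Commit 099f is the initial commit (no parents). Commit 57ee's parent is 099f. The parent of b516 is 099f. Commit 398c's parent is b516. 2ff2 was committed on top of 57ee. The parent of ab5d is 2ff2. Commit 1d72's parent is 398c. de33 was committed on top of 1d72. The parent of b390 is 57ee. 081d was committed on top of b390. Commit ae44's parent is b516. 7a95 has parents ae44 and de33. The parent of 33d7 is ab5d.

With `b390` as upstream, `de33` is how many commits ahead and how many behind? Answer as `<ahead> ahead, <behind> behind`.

Reachable from de33: {099f, 1d72, 398c, b516, de33}.
Reachable from b390: {099f, 57ee, b390}.
Only in de33's history (ahead): {1d72, 398c, b516, de33} — 4.
Only in b390's history (behind): {57ee, b390} — 2.

4 ahead, 2 behind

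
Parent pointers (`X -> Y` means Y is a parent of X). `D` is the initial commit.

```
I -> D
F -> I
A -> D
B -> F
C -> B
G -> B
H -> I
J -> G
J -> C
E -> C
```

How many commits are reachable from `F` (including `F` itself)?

Walking parent pointers from F: reachable set = {D, F, I}.
That is 3 commits.

3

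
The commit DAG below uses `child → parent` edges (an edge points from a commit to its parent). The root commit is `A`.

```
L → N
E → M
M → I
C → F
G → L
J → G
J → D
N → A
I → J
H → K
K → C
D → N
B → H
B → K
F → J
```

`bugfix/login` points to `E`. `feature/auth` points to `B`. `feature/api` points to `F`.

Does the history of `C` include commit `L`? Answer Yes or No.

Yes

Ancestors of C (commits reachable by following parents): {A, C, D, F, G, J, L, N}.
L is in that set, so it is an ancestor of C.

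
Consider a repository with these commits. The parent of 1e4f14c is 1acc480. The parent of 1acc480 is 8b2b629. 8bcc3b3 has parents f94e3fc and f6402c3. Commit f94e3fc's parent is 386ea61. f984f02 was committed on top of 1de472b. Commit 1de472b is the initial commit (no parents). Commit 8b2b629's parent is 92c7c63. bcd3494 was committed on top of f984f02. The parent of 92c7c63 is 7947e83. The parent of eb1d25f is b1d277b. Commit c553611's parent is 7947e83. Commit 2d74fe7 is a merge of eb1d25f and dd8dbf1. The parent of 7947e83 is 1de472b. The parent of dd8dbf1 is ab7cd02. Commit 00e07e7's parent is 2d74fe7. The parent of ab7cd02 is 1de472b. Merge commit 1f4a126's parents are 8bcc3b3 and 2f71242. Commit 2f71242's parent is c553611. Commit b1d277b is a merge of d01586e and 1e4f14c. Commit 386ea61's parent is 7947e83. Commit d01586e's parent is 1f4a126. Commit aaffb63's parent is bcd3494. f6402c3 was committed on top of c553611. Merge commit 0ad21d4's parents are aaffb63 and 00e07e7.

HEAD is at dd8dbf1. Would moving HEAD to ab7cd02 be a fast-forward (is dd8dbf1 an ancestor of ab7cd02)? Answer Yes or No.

A fast-forward from dd8dbf1 to ab7cd02 is possible iff dd8dbf1 is an ancestor of ab7cd02.
Ancestors of ab7cd02: {1de472b, ab7cd02}.
dd8dbf1 is not among them, so fast-forward is not possible.

No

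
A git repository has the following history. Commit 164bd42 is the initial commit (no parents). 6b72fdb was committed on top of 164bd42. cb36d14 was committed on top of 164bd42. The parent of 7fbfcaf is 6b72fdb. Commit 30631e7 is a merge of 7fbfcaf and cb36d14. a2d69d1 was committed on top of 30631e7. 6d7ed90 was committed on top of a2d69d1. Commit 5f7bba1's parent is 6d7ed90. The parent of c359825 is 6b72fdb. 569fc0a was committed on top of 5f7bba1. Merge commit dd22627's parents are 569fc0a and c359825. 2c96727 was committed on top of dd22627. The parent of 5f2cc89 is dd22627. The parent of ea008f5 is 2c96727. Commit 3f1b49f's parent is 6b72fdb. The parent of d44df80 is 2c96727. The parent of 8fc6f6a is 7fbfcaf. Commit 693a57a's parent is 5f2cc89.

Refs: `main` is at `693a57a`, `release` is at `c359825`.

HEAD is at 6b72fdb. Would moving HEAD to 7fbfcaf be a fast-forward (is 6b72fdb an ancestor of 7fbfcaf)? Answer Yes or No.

Yes

A fast-forward from 6b72fdb to 7fbfcaf is possible iff 6b72fdb is an ancestor of 7fbfcaf.
Ancestors of 7fbfcaf: {164bd42, 6b72fdb, 7fbfcaf}.
6b72fdb is among them, so fast-forward is possible.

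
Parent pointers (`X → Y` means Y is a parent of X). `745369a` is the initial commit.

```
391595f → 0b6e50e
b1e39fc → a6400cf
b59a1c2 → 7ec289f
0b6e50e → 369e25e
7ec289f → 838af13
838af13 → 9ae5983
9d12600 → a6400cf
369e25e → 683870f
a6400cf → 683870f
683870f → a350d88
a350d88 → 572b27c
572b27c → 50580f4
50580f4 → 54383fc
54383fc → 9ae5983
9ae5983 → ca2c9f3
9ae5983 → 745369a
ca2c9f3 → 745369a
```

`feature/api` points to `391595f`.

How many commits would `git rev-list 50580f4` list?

5

Walking parent pointers from 50580f4: reachable set = {50580f4, 54383fc, 745369a, 9ae5983, ca2c9f3}.
That is 5 commits.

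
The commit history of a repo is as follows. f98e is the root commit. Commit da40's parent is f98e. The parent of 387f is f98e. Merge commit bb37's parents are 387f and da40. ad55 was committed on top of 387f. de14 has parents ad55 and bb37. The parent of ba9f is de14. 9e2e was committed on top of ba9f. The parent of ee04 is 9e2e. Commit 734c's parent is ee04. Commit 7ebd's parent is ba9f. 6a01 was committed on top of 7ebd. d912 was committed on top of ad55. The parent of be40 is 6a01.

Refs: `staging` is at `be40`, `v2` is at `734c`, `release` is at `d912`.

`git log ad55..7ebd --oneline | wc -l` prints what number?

5

Reachable from 7ebd: {387f, 7ebd, ad55, ba9f, bb37, da40, de14, f98e}.
Reachable from ad55: {387f, ad55, f98e}.
In 7ebd's history but not ad55's: {7ebd, ba9f, bb37, da40, de14} — 5 commits.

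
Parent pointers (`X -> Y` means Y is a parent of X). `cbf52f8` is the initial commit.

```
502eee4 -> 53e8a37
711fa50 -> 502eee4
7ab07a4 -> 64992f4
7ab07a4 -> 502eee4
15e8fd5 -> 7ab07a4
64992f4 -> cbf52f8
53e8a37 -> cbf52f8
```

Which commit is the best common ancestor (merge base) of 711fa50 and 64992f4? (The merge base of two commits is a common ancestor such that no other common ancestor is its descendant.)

Ancestors of 711fa50: {502eee4, 53e8a37, 711fa50, cbf52f8}.
Ancestors of 64992f4: {64992f4, cbf52f8}.
Common ancestors: {cbf52f8}.
The only common ancestor is cbf52f8, so it is the merge base.

cbf52f8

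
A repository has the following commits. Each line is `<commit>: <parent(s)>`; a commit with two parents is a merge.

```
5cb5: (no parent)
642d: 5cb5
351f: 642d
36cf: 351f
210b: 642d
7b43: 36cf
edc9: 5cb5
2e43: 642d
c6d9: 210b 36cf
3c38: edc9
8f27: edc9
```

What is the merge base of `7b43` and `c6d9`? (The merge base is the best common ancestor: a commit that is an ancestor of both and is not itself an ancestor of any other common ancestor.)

Ancestors of 7b43: {351f, 36cf, 5cb5, 642d, 7b43}.
Ancestors of c6d9: {210b, 351f, 36cf, 5cb5, 642d, c6d9}.
Common ancestors: {351f, 36cf, 5cb5, 642d}.
Among these, 36cf is not an ancestor of any other common ancestor — it is the merge base.

36cf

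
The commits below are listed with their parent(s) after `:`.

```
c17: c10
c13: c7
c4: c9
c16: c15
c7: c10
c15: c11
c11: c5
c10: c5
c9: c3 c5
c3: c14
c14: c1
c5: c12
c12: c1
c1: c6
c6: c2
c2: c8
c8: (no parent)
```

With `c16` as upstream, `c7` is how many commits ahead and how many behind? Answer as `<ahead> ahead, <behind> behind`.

Reachable from c7: {c1, c10, c12, c2, c5, c6, c7, c8}.
Reachable from c16: {c1, c11, c12, c15, c16, c2, c5, c6, c8}.
Only in c7's history (ahead): {c10, c7} — 2.
Only in c16's history (behind): {c11, c15, c16} — 3.

2 ahead, 3 behind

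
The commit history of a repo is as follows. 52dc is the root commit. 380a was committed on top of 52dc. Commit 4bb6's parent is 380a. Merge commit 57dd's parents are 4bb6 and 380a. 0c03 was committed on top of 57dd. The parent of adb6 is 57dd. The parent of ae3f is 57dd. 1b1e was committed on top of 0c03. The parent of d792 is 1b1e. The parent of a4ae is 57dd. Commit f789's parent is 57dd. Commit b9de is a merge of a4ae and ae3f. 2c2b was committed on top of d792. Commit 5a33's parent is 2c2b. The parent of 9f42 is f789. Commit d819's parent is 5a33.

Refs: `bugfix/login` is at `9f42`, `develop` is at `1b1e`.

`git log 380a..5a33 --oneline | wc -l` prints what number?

Reachable from 5a33: {0c03, 1b1e, 2c2b, 380a, 4bb6, 52dc, 57dd, 5a33, d792}.
Reachable from 380a: {380a, 52dc}.
In 5a33's history but not 380a's: {0c03, 1b1e, 2c2b, 4bb6, 57dd, 5a33, d792} — 7 commits.

7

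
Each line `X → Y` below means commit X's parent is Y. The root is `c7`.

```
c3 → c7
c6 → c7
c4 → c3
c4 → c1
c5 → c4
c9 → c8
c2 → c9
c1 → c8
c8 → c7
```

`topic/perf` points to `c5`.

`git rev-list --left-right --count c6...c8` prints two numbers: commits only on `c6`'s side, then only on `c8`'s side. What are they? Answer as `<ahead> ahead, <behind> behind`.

1 ahead, 1 behind

Reachable from c6: {c6, c7}.
Reachable from c8: {c7, c8}.
Only in c6's history (ahead): {c6} — 1.
Only in c8's history (behind): {c8} — 1.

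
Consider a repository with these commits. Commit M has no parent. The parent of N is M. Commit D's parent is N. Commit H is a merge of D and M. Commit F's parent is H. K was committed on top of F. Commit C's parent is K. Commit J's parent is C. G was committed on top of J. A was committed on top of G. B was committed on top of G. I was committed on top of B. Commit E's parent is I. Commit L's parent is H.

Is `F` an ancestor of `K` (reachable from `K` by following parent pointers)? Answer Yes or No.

Yes

Ancestors of K (commits reachable by following parents): {D, F, H, K, M, N}.
F is in that set, so it is an ancestor of K.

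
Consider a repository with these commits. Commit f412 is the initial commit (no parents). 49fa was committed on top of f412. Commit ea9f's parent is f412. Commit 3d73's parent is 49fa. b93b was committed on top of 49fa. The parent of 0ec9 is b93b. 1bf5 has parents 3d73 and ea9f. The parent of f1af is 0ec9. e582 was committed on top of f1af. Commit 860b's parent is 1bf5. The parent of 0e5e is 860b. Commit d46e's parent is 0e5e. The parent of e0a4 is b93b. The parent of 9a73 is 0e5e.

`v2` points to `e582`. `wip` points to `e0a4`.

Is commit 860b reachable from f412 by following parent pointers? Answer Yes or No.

No

Ancestors of f412: {f412}.
860b is not in that set, so it is not an ancestor of f412.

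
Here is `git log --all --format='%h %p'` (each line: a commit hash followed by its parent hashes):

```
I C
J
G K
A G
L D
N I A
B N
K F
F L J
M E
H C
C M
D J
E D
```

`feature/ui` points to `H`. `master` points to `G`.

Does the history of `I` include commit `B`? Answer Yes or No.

No

Ancestors of I: {C, D, E, I, J, M}.
B is not in that set, so it is not an ancestor of I.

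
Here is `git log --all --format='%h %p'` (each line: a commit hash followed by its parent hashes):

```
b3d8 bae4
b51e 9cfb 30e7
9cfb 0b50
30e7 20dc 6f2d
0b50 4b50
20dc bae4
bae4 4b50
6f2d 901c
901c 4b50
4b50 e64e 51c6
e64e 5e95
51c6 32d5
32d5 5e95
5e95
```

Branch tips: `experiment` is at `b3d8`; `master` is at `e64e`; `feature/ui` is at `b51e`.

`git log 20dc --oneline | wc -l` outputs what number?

Walking parent pointers from 20dc: reachable set = {20dc, 32d5, 4b50, 51c6, 5e95, bae4, e64e}.
That is 7 commits.

7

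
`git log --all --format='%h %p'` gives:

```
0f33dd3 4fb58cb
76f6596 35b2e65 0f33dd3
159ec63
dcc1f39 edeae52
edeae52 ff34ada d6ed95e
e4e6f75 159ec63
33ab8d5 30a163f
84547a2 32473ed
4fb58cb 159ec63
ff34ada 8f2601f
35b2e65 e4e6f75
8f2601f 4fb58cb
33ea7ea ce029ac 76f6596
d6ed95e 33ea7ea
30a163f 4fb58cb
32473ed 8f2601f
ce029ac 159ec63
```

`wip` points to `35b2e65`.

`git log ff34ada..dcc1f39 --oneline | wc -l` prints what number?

Reachable from dcc1f39: {0f33dd3, 159ec63, 33ea7ea, 35b2e65, 4fb58cb, 76f6596, 8f2601f, ce029ac, d6ed95e, dcc1f39, e4e6f75, edeae52, ff34ada}.
Reachable from ff34ada: {159ec63, 4fb58cb, 8f2601f, ff34ada}.
In dcc1f39's history but not ff34ada's: {0f33dd3, 33ea7ea, 35b2e65, 76f6596, ce029ac, d6ed95e, dcc1f39, e4e6f75, edeae52} — 9 commits.

9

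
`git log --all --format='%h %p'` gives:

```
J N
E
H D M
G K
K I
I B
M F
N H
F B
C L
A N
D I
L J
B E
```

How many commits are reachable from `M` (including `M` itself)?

Walking parent pointers from M: reachable set = {B, E, F, M}.
That is 4 commits.

4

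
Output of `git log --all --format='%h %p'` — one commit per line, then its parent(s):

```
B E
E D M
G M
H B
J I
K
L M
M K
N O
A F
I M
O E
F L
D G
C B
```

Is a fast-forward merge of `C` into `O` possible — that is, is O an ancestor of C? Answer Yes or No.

No

A fast-forward from O to C is possible iff O is an ancestor of C.
Ancestors of C: {B, C, D, E, G, K, M}.
O is not among them, so fast-forward is not possible.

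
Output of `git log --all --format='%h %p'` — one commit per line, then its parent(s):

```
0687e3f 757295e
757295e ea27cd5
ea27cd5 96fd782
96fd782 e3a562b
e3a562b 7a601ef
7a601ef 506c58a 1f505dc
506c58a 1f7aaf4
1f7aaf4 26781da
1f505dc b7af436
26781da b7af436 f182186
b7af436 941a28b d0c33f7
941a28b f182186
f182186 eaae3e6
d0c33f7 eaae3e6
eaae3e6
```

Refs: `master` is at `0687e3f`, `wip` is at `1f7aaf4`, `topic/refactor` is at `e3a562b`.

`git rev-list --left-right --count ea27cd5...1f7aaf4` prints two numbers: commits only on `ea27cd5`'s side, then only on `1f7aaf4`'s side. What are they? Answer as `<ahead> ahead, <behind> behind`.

Reachable from ea27cd5: {1f505dc, 1f7aaf4, 26781da, 506c58a, 7a601ef, 941a28b, 96fd782, b7af436, d0c33f7, e3a562b, ea27cd5, eaae3e6, f182186}.
Reachable from 1f7aaf4: {1f7aaf4, 26781da, 941a28b, b7af436, d0c33f7, eaae3e6, f182186}.
Only in ea27cd5's history (ahead): {1f505dc, 506c58a, 7a601ef, 96fd782, e3a562b, ea27cd5} — 6.
Only in 1f7aaf4's history (behind): {} — 0.

6 ahead, 0 behind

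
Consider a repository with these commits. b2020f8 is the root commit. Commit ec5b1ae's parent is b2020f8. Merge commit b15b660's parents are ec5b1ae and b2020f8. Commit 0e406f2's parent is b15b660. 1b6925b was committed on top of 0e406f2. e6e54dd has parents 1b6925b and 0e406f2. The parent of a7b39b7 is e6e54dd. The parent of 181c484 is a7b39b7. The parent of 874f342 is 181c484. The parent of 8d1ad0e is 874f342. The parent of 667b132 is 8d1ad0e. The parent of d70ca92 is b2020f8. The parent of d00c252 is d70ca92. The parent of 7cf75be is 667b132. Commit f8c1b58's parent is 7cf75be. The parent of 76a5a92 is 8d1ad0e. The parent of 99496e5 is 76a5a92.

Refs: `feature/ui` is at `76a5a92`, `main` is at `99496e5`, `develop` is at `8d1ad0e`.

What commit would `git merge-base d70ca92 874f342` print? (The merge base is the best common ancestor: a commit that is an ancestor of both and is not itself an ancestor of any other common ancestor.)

Ancestors of d70ca92: {b2020f8, d70ca92}.
Ancestors of 874f342: {0e406f2, 181c484, 1b6925b, 874f342, a7b39b7, b15b660, b2020f8, e6e54dd, ec5b1ae}.
Common ancestors: {b2020f8}.
The only common ancestor is b2020f8, so it is the merge base.

b2020f8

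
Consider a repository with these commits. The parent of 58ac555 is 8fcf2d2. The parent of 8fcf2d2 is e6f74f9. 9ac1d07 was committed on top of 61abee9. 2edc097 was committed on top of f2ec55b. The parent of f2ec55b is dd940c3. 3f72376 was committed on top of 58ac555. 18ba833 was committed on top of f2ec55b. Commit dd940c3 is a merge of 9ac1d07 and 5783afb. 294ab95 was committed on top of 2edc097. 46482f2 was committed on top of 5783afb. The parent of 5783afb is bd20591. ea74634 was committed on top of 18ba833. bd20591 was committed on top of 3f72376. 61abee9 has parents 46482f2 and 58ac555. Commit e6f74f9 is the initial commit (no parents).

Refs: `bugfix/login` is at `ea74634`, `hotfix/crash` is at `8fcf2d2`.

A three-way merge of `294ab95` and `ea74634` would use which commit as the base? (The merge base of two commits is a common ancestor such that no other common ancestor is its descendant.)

f2ec55b

Ancestors of 294ab95: {294ab95, 2edc097, 3f72376, 46482f2, 5783afb, 58ac555, 61abee9, 8fcf2d2, 9ac1d07, bd20591, dd940c3, e6f74f9, f2ec55b}.
Ancestors of ea74634: {18ba833, 3f72376, 46482f2, 5783afb, 58ac555, 61abee9, 8fcf2d2, 9ac1d07, bd20591, dd940c3, e6f74f9, ea74634, f2ec55b}.
Common ancestors: {3f72376, 46482f2, 5783afb, 58ac555, 61abee9, 8fcf2d2, 9ac1d07, bd20591, dd940c3, e6f74f9, f2ec55b}.
Among these, f2ec55b is not an ancestor of any other common ancestor — it is the merge base.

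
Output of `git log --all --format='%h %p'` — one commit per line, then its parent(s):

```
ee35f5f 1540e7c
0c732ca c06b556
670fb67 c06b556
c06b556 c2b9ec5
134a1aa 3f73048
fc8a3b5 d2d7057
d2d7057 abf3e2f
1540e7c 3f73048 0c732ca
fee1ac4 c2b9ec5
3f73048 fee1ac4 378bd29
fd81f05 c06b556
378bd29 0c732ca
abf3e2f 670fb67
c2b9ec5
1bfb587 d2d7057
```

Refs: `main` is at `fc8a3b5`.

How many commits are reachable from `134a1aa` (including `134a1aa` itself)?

Walking parent pointers from 134a1aa: reachable set = {0c732ca, 134a1aa, 378bd29, 3f73048, c06b556, c2b9ec5, fee1ac4}.
That is 7 commits.

7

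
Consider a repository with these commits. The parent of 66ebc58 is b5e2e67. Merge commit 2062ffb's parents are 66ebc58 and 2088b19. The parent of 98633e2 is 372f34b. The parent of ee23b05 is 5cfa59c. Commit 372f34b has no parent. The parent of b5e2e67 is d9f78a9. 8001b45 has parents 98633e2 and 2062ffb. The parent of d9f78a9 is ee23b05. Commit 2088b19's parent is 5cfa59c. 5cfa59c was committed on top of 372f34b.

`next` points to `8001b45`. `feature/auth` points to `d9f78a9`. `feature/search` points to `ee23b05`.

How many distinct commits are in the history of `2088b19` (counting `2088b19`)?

3

Walking parent pointers from 2088b19: reachable set = {2088b19, 372f34b, 5cfa59c}.
That is 3 commits.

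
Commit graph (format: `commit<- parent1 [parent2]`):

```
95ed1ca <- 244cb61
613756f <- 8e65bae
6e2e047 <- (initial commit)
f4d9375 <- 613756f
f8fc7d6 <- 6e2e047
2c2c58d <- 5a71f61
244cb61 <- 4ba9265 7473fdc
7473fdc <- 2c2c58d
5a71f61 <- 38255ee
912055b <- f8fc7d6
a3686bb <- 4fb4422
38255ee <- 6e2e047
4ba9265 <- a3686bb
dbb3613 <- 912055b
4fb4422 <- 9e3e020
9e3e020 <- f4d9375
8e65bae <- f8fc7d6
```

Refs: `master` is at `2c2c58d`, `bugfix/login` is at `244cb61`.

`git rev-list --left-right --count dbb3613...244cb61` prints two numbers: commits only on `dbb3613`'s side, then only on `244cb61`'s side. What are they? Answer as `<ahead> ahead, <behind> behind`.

2 ahead, 12 behind

Reachable from dbb3613: {6e2e047, 912055b, dbb3613, f8fc7d6}.
Reachable from 244cb61: {244cb61, 2c2c58d, 38255ee, 4ba9265, 4fb4422, 5a71f61, 613756f, 6e2e047, 7473fdc, 8e65bae, 9e3e020, a3686bb, f4d9375, f8fc7d6}.
Only in dbb3613's history (ahead): {912055b, dbb3613} — 2.
Only in 244cb61's history (behind): {244cb61, 2c2c58d, 38255ee, 4ba9265, 4fb4422, 5a71f61, 613756f, 7473fdc, 8e65bae, 9e3e020, a3686bb, f4d9375} — 12.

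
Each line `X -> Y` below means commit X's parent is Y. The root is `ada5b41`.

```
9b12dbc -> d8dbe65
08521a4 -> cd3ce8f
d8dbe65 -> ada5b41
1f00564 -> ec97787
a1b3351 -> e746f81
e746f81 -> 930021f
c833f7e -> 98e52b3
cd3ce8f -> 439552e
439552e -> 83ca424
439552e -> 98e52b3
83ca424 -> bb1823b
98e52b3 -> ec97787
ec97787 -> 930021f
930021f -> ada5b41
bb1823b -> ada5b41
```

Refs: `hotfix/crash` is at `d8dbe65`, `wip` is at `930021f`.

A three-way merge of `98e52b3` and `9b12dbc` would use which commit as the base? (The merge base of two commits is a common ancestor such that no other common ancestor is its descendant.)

ada5b41

Ancestors of 98e52b3: {930021f, 98e52b3, ada5b41, ec97787}.
Ancestors of 9b12dbc: {9b12dbc, ada5b41, d8dbe65}.
Common ancestors: {ada5b41}.
The only common ancestor is ada5b41, so it is the merge base.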